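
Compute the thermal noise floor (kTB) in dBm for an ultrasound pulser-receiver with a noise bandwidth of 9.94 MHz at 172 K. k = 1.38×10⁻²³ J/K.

−106.3 dBm

P_n = kTB = 1.38×10⁻²³ × 172 × 9.94×10⁶ = 2.36×10⁻¹⁴ W
In dBm: 10 log₁₀(2.36×10⁻¹⁴ / 10⁻³) = −106.3 dBm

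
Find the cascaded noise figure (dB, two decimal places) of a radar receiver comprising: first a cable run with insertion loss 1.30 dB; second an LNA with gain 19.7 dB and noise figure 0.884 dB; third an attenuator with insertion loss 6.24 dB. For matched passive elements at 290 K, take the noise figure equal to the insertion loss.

2.30 dB

Convert to linear (a loss of L dB is a gain of −L dB): F_i = 10^(NF_i/10), G_i = 10^(G_i,dB/10)
  Stage 1: F_1 = 10^(1.30/10) = 1.349, G_1 = 10^(−1.30/10) = 0.7413
  Stage 2: F_2 = 10^(0.884/10) = 1.226, G_2 = 10^(19.7/10) = 93.33
  Stage 3: F_3 = 10^(6.24/10) = 4.207, G_3 = 10^(−6.24/10) = 0.2377
Friis cascade:
  F = 1.349 + (1.226 − 1)/0.7413 + (4.207 − 1)/69.18 = 1.700
NF = 10 log₁₀(1.700) = 2.30 dB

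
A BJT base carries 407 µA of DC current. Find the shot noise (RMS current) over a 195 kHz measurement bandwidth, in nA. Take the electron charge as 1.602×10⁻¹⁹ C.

5.04 nA

I_n = √(2qI·B)
2qI·B = 2 × 1.602×10⁻¹⁹ × 4.07×10⁻⁴ × 1.95×10⁵ = 2.54×10⁻¹⁷ A²
I_n = √(2.54×10⁻¹⁷) = 5.04×10⁻⁹ A = 5.04 nA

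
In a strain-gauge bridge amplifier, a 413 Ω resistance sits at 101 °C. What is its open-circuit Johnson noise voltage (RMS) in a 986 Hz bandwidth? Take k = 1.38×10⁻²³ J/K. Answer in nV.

91.7 nV

T = 101 °C + 273.15 = 374.15 K
V_n = √(4kTRB)
4kTRB = 4 × 1.38×10⁻²³ × 374.15 × 4.13×10² × 9.86×10² = 8.41×10⁻¹⁵ V²
V_n = √(8.41×10⁻¹⁵) = 9.17×10⁻⁸ V = 91.7 nV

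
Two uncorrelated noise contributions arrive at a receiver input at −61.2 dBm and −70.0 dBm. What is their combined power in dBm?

Convert to linear, add, convert back:
P₁ = 7.59×10⁻¹⁰ W, P₂ = 1.00×10⁻¹⁰ W
P_tot = 8.59×10⁻¹⁰ W → 10 log₁₀(P_tot / 10⁻³) = −60.7 dBm

−60.7 dBm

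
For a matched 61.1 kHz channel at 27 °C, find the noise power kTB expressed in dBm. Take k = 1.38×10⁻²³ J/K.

T = 27 °C + 273.15 = 300.15 K
P_n = kTB = 1.38×10⁻²³ × 300.15 × 6.11×10⁴ = 2.53×10⁻¹⁶ W
In dBm: 10 log₁₀(2.53×10⁻¹⁶ / 10⁻³) = −126.0 dBm

−126.0 dBm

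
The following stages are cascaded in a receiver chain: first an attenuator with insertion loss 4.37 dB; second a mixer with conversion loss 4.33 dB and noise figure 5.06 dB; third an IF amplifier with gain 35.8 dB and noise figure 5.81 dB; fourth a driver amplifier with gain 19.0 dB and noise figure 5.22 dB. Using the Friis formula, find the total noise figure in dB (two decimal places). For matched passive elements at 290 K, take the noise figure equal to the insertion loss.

Convert to linear (a loss of L dB is a gain of −L dB): F_i = 10^(NF_i/10), G_i = 10^(G_i,dB/10)
  Stage 1: F_1 = 10^(4.37/10) = 2.735, G_1 = 10^(−4.37/10) = 0.3656
  Stage 2: F_2 = 10^(5.06/10) = 3.206, G_2 = 10^(−4.33/10) = 0.3690
  Stage 3: F_3 = 10^(5.81/10) = 3.811, G_3 = 10^(35.8/10) = 3802
  Stage 4: F_4 = 10^(5.22/10) = 3.327, G_4 = 10^(19.0/10) = 79.43
Friis cascade:
  F = 2.735 + (3.206 − 1)/0.3656 + (3.811 − 1)/0.1349 + (3.327 − 1)/512.9 = 29.61
NF = 10 log₁₀(29.61) = 14.71 dB

14.71 dB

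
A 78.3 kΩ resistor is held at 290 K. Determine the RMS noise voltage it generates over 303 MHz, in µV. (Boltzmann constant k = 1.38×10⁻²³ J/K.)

616 µV

V_n = √(4kTRB)
4kTRB = 4 × 1.38×10⁻²³ × 290 × 7.83×10⁴ × 3.03×10⁸ = 3.80×10⁻⁷ V²
V_n = √(3.80×10⁻⁷) = 6.16×10⁻⁴ V = 616 µV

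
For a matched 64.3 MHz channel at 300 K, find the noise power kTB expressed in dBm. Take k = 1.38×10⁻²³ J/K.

−95.7 dBm

P_n = kTB = 1.38×10⁻²³ × 300 × 6.43×10⁷ = 2.66×10⁻¹³ W
In dBm: 10 log₁₀(2.66×10⁻¹³ / 10⁻³) = −95.7 dBm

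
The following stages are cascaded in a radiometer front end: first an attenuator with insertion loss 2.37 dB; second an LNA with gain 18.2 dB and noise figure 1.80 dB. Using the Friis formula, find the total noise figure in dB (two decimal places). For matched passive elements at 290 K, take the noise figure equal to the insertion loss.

4.17 dB

Convert to linear (a loss of L dB is a gain of −L dB): F_i = 10^(NF_i/10), G_i = 10^(G_i,dB/10)
  Stage 1: F_1 = 10^(2.37/10) = 1.726, G_1 = 10^(−2.37/10) = 0.5794
  Stage 2: F_2 = 10^(1.80/10) = 1.514, G_2 = 10^(18.2/10) = 66.07
Friis cascade:
  F = 1.726 + (1.514 − 1)/0.5794 = 2.612
NF = 10 log₁₀(2.612) = 4.17 dB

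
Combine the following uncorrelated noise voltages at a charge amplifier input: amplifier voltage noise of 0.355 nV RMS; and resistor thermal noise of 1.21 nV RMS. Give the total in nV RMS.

Uncorrelated sources add in power (mean-square): V_tot = √(ΣV_i²)
V_tot = √[(3.55×10⁻¹⁰)² + (1.21×10⁻⁹)²] = 1.26×10⁻⁹ V = 1.26 nV

1.26 nV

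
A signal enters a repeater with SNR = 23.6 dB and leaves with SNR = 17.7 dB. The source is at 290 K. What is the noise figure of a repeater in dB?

NF (dB) = SNR_in(dB) − SNR_out(dB) when the source is at T₀
NF = 23.6 − 17.7 = 5.9 dB

5.9 dB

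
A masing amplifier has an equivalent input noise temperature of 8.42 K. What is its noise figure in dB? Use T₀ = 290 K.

0.124 dB

F = 1 + T_e/T₀ = 1 + 8.42/290 = 1.02903
NF = 10 log₁₀(1.02903) = 0.124 dB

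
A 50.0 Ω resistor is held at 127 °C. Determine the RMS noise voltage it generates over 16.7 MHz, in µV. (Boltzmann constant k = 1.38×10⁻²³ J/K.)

T = 127 °C + 273.15 = 400.15 K
V_n = √(4kTRB)
4kTRB = 4 × 1.38×10⁻²³ × 400.15 × 5.00×10¹ × 1.67×10⁷ = 1.84×10⁻¹¹ V²
V_n = √(1.84×10⁻¹¹) = 4.29×10⁻⁶ V = 4.29 µV

4.29 µV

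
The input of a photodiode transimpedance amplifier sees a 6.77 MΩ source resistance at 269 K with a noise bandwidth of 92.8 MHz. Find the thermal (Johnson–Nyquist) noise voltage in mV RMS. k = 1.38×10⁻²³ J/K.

3.05 mV

V_n = √(4kTRB)
4kTRB = 4 × 1.38×10⁻²³ × 269 × 6.77×10⁶ × 9.28×10⁷ = 9.33×10⁻⁶ V²
V_n = √(9.33×10⁻⁶) = 3.05×10⁻³ V = 3.05 mV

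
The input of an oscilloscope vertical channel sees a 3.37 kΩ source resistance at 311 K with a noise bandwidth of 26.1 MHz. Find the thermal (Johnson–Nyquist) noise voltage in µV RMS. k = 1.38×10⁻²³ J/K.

V_n = √(4kTRB)
4kTRB = 4 × 1.38×10⁻²³ × 311 × 3.37×10³ × 2.61×10⁷ = 1.51×10⁻⁹ V²
V_n = √(1.51×10⁻⁹) = 3.89×10⁻⁵ V = 38.9 µV

38.9 µV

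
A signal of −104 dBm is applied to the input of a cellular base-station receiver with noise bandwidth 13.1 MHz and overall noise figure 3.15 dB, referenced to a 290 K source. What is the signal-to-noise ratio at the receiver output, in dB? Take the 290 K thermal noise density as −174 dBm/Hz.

−4.3 dB

Noise floor: N = −174 + 10 log₁₀(B) + NF
10 log₁₀(1.31×10⁷) = 71.17 dB
N = −174 + 71.17 + 3.15 = −99.68 dBm
SNR = P_sig − N = −104 − (−99.68) = −4.32 dB → −4.3 dB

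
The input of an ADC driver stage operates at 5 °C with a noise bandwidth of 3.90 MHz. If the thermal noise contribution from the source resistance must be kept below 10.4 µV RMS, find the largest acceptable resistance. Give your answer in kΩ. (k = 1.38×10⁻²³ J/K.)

1.81 kΩ

T = 5 °C + 273.15 = 278.15 K
Johnson–Nyquist: V_n = √(4kTRB) ⇒ R = V_n² / (4kTB)
4kTB = 4 × 1.38×10⁻²³ × 278.15 × 3.90×10⁶ = 5.99×10⁻¹⁴
R = (1.04×10⁻⁵)² / 5.99×10⁻¹⁴ = 1.81×10³ Ω = 1.81 kΩ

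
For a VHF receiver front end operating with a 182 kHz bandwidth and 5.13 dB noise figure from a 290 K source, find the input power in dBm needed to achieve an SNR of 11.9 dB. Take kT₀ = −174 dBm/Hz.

−104.4 dBm

Sensitivity = −174 + 10 log₁₀(B) + NF + SNR_min
= −174 + 52.6 + 5.13 + 11.9
= −104.37 dBm → −104.4 dBm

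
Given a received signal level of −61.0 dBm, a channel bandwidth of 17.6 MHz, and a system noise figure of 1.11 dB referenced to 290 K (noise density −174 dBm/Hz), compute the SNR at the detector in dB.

Noise floor: N = −174 + 10 log₁₀(B) + NF
10 log₁₀(1.76×10⁷) = 72.46 dB
N = −174 + 72.46 + 1.11 = −100.43 dBm
SNR = P_sig − N = −61.0 − (−100.43) = 39.43 dB → 39.4 dB

39.4 dB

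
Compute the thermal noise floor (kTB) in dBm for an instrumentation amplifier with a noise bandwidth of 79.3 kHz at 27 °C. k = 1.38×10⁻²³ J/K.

T = 27 °C + 273.15 = 300.15 K
P_n = kTB = 1.38×10⁻²³ × 300.15 × 7.93×10⁴ = 3.28×10⁻¹⁶ W
In dBm: 10 log₁₀(3.28×10⁻¹⁶ / 10⁻³) = −124.8 dBm

−124.8 dBm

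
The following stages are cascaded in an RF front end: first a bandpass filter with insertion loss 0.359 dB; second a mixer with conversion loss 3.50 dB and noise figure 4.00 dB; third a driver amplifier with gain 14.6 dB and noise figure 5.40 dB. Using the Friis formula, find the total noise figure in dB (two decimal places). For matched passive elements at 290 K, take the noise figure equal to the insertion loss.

Convert to linear (a loss of L dB is a gain of −L dB): F_i = 10^(NF_i/10), G_i = 10^(G_i,dB/10)
  Stage 1: F_1 = 10^(0.359/10) = 1.086, G_1 = 10^(−0.359/10) = 0.9207
  Stage 2: F_2 = 10^(4.00/10) = 2.512, G_2 = 10^(−3.50/10) = 0.4467
  Stage 3: F_3 = 10^(5.40/10) = 3.467, G_3 = 10^(14.6/10) = 28.84
Friis cascade:
  F = 1.086 + (2.512 − 1)/0.9207 + (3.467 − 1)/0.4112 = 8.728
NF = 10 log₁₀(8.728) = 9.41 dB

9.41 dB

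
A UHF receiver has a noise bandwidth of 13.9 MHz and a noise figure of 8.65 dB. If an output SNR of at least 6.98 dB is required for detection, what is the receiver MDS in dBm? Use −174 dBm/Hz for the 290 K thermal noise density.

−86.9 dBm

Sensitivity = −174 + 10 log₁₀(B) + NF + SNR_min
= −174 + 71.43 + 8.65 + 6.98
= −86.94 dBm → −86.9 dBm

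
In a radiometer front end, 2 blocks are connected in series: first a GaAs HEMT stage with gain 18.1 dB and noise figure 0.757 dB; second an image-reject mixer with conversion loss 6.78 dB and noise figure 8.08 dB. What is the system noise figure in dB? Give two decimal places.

Convert to linear (a loss of L dB is a gain of −L dB): F_i = 10^(NF_i/10), G_i = 10^(G_i,dB/10)
  Stage 1: F_1 = 10^(0.757/10) = 1.190, G_1 = 10^(18.1/10) = 64.57
  Stage 2: F_2 = 10^(8.08/10) = 6.427, G_2 = 10^(−6.78/10) = 0.2099
Friis cascade:
  F = 1.190 + (6.427 − 1)/64.57 = 1.274
NF = 10 log₁₀(1.274) = 1.05 dB

1.05 dB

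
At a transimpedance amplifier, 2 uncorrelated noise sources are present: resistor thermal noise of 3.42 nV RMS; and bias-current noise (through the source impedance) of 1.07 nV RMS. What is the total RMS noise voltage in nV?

3.58 nV

Uncorrelated sources add in power (mean-square): V_tot = √(ΣV_i²)
V_tot = √[(3.42×10⁻⁹)² + (1.07×10⁻⁹)²] = 3.58×10⁻⁹ V = 3.58 nV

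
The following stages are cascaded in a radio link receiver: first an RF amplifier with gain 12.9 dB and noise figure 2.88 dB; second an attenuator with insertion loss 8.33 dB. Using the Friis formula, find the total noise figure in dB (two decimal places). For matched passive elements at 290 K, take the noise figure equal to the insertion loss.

Convert to linear (a loss of L dB is a gain of −L dB): F_i = 10^(NF_i/10), G_i = 10^(G_i,dB/10)
  Stage 1: F_1 = 10^(2.88/10) = 1.941, G_1 = 10^(12.9/10) = 19.50
  Stage 2: F_2 = 10^(8.33/10) = 6.808, G_2 = 10^(−8.33/10) = 0.1469
Friis cascade:
  F = 1.941 + (6.808 − 1)/19.50 = 2.239
NF = 10 log₁₀(2.239) = 3.50 dB

3.50 dB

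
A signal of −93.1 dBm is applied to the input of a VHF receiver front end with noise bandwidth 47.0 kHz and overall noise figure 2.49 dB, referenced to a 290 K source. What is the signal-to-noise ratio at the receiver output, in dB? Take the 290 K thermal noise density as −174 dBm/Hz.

31.7 dB

Noise floor: N = −174 + 10 log₁₀(B) + NF
10 log₁₀(4.70×10⁴) = 46.72 dB
N = −174 + 46.72 + 2.49 = −124.79 dBm
SNR = P_sig − N = −93.1 − (−124.79) = 31.69 dB → 31.7 dB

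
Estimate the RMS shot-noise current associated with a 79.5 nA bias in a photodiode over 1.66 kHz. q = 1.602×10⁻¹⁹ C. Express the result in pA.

I_n = √(2qI·B)
2qI·B = 2 × 1.602×10⁻¹⁹ × 7.95×10⁻⁸ × 1.66×10³ = 4.23×10⁻²³ A²
I_n = √(4.23×10⁻²³) = 6.50×10⁻¹² A = 6.50 pA

6.50 pA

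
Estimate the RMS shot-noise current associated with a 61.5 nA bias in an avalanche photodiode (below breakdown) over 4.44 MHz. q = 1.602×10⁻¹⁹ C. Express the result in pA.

I_n = √(2qI·B)
2qI·B = 2 × 1.602×10⁻¹⁹ × 6.15×10⁻⁸ × 4.44×10⁶ = 8.75×10⁻²⁰ A²
I_n = √(8.75×10⁻²⁰) = 2.96×10⁻¹⁰ A = 296 pA

296 pA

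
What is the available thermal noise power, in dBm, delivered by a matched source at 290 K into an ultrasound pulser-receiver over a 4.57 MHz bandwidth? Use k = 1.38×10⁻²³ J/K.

P_n = kTB = 1.38×10⁻²³ × 290 × 4.57×10⁶ = 1.83×10⁻¹⁴ W
In dBm: 10 log₁₀(1.83×10⁻¹⁴ / 10⁻³) = −107.4 dBm

−107.4 dBm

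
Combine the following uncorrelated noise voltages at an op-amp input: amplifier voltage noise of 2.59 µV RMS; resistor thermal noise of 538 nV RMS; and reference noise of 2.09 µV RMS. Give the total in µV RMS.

3.37 µV

Uncorrelated sources add in power (mean-square): V_tot = √(ΣV_i²)
V_tot = √[(2.59×10⁻⁶)² + (5.38×10⁻⁷)² + (2.09×10⁻⁶)²] = 3.37×10⁻⁶ V = 3.37 µV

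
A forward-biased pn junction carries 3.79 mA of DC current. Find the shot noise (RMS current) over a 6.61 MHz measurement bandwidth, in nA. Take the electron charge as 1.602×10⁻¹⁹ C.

89.6 nA

I_n = √(2qI·B)
2qI·B = 2 × 1.602×10⁻¹⁹ × 3.79×10⁻³ × 6.61×10⁶ = 8.03×10⁻¹⁵ A²
I_n = √(8.03×10⁻¹⁵) = 8.96×10⁻⁸ A = 89.6 nA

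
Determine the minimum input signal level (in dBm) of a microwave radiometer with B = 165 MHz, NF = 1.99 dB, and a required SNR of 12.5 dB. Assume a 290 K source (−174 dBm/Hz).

−77.3 dBm

Sensitivity = −174 + 10 log₁₀(B) + NF + SNR_min
= −174 + 82.17 + 1.99 + 12.5
= −77.34 dBm → −77.3 dBm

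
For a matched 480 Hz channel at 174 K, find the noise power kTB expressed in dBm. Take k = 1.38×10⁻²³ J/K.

−149.4 dBm

P_n = kTB = 1.38×10⁻²³ × 174 × 4.80×10² = 1.15×10⁻¹⁸ W
In dBm: 10 log₁₀(1.15×10⁻¹⁸ / 10⁻³) = −149.4 dBm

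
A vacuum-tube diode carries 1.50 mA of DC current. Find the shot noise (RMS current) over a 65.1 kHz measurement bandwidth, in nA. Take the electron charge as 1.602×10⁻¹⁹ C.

I_n = √(2qI·B)
2qI·B = 2 × 1.602×10⁻¹⁹ × 1.50×10⁻³ × 6.51×10⁴ = 3.13×10⁻¹⁷ A²
I_n = √(3.13×10⁻¹⁷) = 5.59×10⁻⁹ A = 5.59 nA

5.59 nA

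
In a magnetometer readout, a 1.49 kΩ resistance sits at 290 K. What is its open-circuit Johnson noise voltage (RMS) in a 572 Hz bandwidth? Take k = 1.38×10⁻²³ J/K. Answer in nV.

V_n = √(4kTRB)
4kTRB = 4 × 1.38×10⁻²³ × 290 × 1.49×10³ × 5.72×10² = 1.36×10⁻¹⁴ V²
V_n = √(1.36×10⁻¹⁴) = 1.17×10⁻⁷ V = 117 nV

117 nV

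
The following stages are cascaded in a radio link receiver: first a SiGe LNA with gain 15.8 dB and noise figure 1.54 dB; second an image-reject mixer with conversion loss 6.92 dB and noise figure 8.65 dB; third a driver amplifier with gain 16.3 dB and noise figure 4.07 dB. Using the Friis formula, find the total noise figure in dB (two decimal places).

Convert to linear (a loss of L dB is a gain of −L dB): F_i = 10^(NF_i/10), G_i = 10^(G_i,dB/10)
  Stage 1: F_1 = 10^(1.54/10) = 1.426, G_1 = 10^(15.8/10) = 38.02
  Stage 2: F_2 = 10^(8.65/10) = 7.328, G_2 = 10^(−6.92/10) = 0.2032
  Stage 3: F_3 = 10^(4.07/10) = 2.553, G_3 = 10^(16.3/10) = 42.66
Friis cascade:
  F = 1.426 + (7.328 − 1)/38.02 + (2.553 − 1)/7.727 = 1.793
NF = 10 log₁₀(1.793) = 2.54 dB

2.54 dB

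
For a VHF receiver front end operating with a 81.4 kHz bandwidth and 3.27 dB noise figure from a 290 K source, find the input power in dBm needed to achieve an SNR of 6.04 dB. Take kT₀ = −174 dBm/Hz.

−115.6 dBm

Sensitivity = −174 + 10 log₁₀(B) + NF + SNR_min
= −174 + 49.11 + 3.27 + 6.04
= −115.58 dBm → −115.6 dBm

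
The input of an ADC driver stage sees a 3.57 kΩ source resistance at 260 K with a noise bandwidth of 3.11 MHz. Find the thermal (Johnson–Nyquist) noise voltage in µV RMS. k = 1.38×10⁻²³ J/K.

12.6 µV

V_n = √(4kTRB)
4kTRB = 4 × 1.38×10⁻²³ × 260 × 3.57×10³ × 3.11×10⁶ = 1.59×10⁻¹⁰ V²
V_n = √(1.59×10⁻¹⁰) = 1.26×10⁻⁵ V = 12.6 µV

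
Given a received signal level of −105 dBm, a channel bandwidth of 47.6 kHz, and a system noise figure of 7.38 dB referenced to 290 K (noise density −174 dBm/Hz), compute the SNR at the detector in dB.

14.8 dB

Noise floor: N = −174 + 10 log₁₀(B) + NF
10 log₁₀(4.76×10⁴) = 46.78 dB
N = −174 + 46.78 + 7.38 = −119.84 dBm
SNR = P_sig − N = −105 − (−119.84) = 14.84 dB → 14.8 dB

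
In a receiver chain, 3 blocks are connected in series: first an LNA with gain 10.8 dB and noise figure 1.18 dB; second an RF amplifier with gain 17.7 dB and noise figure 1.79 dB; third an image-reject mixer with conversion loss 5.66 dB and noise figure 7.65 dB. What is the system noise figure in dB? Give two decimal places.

1.34 dB

Convert to linear (a loss of L dB is a gain of −L dB): F_i = 10^(NF_i/10), G_i = 10^(G_i,dB/10)
  Stage 1: F_1 = 10^(1.18/10) = 1.312, G_1 = 10^(10.8/10) = 12.02
  Stage 2: F_2 = 10^(1.79/10) = 1.510, G_2 = 10^(17.7/10) = 58.88
  Stage 3: F_3 = 10^(7.65/10) = 5.821, G_3 = 10^(−5.66/10) = 0.2716
Friis cascade:
  F = 1.312 + (1.510 − 1)/12.02 + (5.821 − 1)/707.9 = 1.361
NF = 10 log₁₀(1.361) = 1.34 dB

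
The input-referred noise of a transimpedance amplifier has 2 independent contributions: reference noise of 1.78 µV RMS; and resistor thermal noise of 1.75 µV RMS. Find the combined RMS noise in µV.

2.50 µV

Uncorrelated sources add in power (mean-square): V_tot = √(ΣV_i²)
V_tot = √[(1.78×10⁻⁶)² + (1.75×10⁻⁶)²] = 2.50×10⁻⁶ V = 2.50 µV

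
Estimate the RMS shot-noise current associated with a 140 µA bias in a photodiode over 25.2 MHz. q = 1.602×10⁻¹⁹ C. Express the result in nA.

I_n = √(2qI·B)
2qI·B = 2 × 1.602×10⁻¹⁹ × 1.40×10⁻⁴ × 2.52×10⁷ = 1.13×10⁻¹⁵ A²
I_n = √(1.13×10⁻¹⁵) = 3.36×10⁻⁸ A = 33.6 nA

33.6 nA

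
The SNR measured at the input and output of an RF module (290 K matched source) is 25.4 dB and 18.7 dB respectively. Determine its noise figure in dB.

6.7 dB

NF (dB) = SNR_in(dB) − SNR_out(dB) when the source is at T₀
NF = 25.4 − 18.7 = 6.7 dB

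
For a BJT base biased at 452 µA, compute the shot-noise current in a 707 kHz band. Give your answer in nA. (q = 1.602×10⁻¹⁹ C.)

10.1 nA

I_n = √(2qI·B)
2qI·B = 2 × 1.602×10⁻¹⁹ × 4.52×10⁻⁴ × 7.07×10⁵ = 1.02×10⁻¹⁶ A²
I_n = √(1.02×10⁻¹⁶) = 1.01×10⁻⁸ A = 10.1 nA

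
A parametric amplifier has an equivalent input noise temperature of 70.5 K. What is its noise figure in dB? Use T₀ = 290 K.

F = 1 + T_e/T₀ = 1 + 70.5/290 = 1.2431
NF = 10 log₁₀(1.2431) = 0.945 dB

0.945 dB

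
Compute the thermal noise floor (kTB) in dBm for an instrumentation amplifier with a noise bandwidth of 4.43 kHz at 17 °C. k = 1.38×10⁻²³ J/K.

T = 17 °C + 273.15 = 290.15 K
P_n = kTB = 1.38×10⁻²³ × 290.15 × 4.43×10³ = 1.77×10⁻¹⁷ W
In dBm: 10 log₁₀(1.77×10⁻¹⁷ / 10⁻³) = −137.5 dBm

−137.5 dBm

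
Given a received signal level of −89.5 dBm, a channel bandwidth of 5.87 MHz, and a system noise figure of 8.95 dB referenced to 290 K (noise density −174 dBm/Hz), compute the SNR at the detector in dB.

Noise floor: N = −174 + 10 log₁₀(B) + NF
10 log₁₀(5.87×10⁶) = 67.69 dB
N = −174 + 67.69 + 8.95 = −97.36 dBm
SNR = P_sig − N = −89.5 − (−97.36) = 7.86 dB → 7.9 dB

7.9 dB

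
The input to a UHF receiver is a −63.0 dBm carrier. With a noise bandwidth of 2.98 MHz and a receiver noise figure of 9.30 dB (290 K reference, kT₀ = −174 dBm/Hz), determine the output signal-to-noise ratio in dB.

37.0 dB

Noise floor: N = −174 + 10 log₁₀(B) + NF
10 log₁₀(2.98×10⁶) = 64.74 dB
N = −174 + 64.74 + 9.30 = −99.96 dBm
SNR = P_sig − N = −63.0 − (−99.96) = 36.96 dB → 37.0 dB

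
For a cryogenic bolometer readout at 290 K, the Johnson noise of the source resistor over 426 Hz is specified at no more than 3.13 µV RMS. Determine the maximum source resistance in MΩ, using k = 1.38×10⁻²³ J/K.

1.44 MΩ

Johnson–Nyquist: V_n = √(4kTRB) ⇒ R = V_n² / (4kTB)
4kTB = 4 × 1.38×10⁻²³ × 290 × 4.26×10² = 6.82×10⁻¹⁸
R = (3.13×10⁻⁶)² / 6.82×10⁻¹⁸ = 1.44×10⁶ Ω = 1.44 MΩ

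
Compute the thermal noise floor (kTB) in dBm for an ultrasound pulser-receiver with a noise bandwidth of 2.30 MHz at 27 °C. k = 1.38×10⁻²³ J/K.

T = 27 °C + 273.15 = 300.15 K
P_n = kTB = 1.38×10⁻²³ × 300.15 × 2.30×10⁶ = 9.53×10⁻¹⁵ W
In dBm: 10 log₁₀(9.53×10⁻¹⁵ / 10⁻³) = −110.2 dBm

−110.2 dBm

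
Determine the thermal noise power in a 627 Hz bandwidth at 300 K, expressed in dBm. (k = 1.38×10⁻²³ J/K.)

−145.9 dBm

P_n = kTB = 1.38×10⁻²³ × 300 × 6.27×10² = 2.60×10⁻¹⁸ W
In dBm: 10 log₁₀(2.60×10⁻¹⁸ / 10⁻³) = −145.9 dBm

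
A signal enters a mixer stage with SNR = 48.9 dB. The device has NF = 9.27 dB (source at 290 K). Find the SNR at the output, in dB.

39.63 dB

By definition F = SNR_in/SNR_out, so in dB: SNR_out = SNR_in − NF
SNR_out = 48.9 − 9.27 = 39.63 dB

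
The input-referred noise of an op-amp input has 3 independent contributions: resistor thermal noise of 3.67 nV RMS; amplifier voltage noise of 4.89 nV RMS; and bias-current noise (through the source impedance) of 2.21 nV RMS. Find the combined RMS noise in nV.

6.50 nV

Uncorrelated sources add in power (mean-square): V_tot = √(ΣV_i²)
V_tot = √[(3.67×10⁻⁹)² + (4.89×10⁻⁹)² + (2.21×10⁻⁹)²] = 6.50×10⁻⁹ V = 6.50 nV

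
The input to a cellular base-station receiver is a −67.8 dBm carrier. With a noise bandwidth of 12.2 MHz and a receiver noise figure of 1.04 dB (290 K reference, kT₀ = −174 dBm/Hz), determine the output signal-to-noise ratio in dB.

34.3 dB

Noise floor: N = −174 + 10 log₁₀(B) + NF
10 log₁₀(1.22×10⁷) = 70.86 dB
N = −174 + 70.86 + 1.04 = −102.10 dBm
SNR = P_sig − N = −67.8 − (−102.10) = 34.30 dB → 34.3 dB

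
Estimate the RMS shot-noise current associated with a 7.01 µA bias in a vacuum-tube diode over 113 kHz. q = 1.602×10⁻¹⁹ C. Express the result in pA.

I_n = √(2qI·B)
2qI·B = 2 × 1.602×10⁻¹⁹ × 7.01×10⁻⁶ × 1.13×10⁵ = 2.54×10⁻¹⁹ A²
I_n = √(2.54×10⁻¹⁹) = 5.04×10⁻¹⁰ A = 504 pA

504 pA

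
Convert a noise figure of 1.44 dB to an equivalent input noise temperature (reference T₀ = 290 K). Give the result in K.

114 K

F = 10^(1.44/10) = 1.39316
T_e = (F − 1)·T₀ = (1.39316 − 1) × 290 = 114 K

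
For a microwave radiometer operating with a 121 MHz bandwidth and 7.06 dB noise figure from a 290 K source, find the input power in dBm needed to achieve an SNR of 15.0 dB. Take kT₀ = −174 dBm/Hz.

Sensitivity = −174 + 10 log₁₀(B) + NF + SNR_min
= −174 + 80.83 + 7.06 + 15.0
= −71.11 dBm → −71.1 dBm

−71.1 dBm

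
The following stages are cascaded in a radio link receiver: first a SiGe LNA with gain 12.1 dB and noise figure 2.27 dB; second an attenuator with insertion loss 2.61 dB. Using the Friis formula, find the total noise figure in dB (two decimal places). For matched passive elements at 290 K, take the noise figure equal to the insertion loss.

2.40 dB

Convert to linear (a loss of L dB is a gain of −L dB): F_i = 10^(NF_i/10), G_i = 10^(G_i,dB/10)
  Stage 1: F_1 = 10^(2.27/10) = 1.687, G_1 = 10^(12.1/10) = 16.22
  Stage 2: F_2 = 10^(2.61/10) = 1.824, G_2 = 10^(−2.61/10) = 0.5483
Friis cascade:
  F = 1.687 + (1.824 − 1)/16.22 = 1.737
NF = 10 log₁₀(1.737) = 2.40 dB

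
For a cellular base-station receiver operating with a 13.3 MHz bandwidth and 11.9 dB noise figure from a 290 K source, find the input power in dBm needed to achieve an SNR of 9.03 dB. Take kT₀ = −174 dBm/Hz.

−81.8 dBm

Sensitivity = −174 + 10 log₁₀(B) + NF + SNR_min
= −174 + 71.24 + 11.9 + 9.03
= −81.83 dBm → −81.8 dBm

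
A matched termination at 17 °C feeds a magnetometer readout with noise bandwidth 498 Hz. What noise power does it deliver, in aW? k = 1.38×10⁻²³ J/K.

T = 17 °C + 273.15 = 290.15 K
P_n = kTB = 1.38×10⁻²³ × 290.15 × 4.98×10² = 1.99×10⁻¹⁸ W = 1.99 aW

1.99 aW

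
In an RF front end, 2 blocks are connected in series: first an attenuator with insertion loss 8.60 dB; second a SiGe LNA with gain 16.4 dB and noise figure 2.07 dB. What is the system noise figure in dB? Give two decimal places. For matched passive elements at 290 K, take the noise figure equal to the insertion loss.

10.67 dB

Convert to linear (a loss of L dB is a gain of −L dB): F_i = 10^(NF_i/10), G_i = 10^(G_i,dB/10)
  Stage 1: F_1 = 10^(8.60/10) = 7.244, G_1 = 10^(−8.60/10) = 0.1380
  Stage 2: F_2 = 10^(2.07/10) = 1.611, G_2 = 10^(16.4/10) = 43.65
Friis cascade:
  F = 7.244 + (1.611 − 1)/0.1380 = 11.67
NF = 10 log₁₀(11.67) = 10.67 dB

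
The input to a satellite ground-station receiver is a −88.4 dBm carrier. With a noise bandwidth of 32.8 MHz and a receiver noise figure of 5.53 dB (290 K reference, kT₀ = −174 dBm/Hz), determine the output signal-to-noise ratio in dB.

Noise floor: N = −174 + 10 log₁₀(B) + NF
10 log₁₀(3.28×10⁷) = 75.16 dB
N = −174 + 75.16 + 5.53 = −93.31 dBm
SNR = P_sig − N = −88.4 − (−93.31) = 4.91 dB → 4.9 dB

4.9 dB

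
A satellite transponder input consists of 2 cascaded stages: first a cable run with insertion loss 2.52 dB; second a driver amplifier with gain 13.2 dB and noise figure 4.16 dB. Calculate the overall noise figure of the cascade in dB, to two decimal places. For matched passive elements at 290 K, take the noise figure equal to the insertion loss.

Convert to linear (a loss of L dB is a gain of −L dB): F_i = 10^(NF_i/10), G_i = 10^(G_i,dB/10)
  Stage 1: F_1 = 10^(2.52/10) = 1.786, G_1 = 10^(−2.52/10) = 0.5598
  Stage 2: F_2 = 10^(4.16/10) = 2.606, G_2 = 10^(13.2/10) = 20.89
Friis cascade:
  F = 1.786 + (2.606 − 1)/0.5598 = 4.656
NF = 10 log₁₀(4.656) = 6.68 dB

6.68 dB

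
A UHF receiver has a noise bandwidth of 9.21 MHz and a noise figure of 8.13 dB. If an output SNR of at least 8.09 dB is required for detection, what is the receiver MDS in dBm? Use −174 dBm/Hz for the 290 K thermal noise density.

−88.1 dBm

Sensitivity = −174 + 10 log₁₀(B) + NF + SNR_min
= −174 + 69.64 + 8.13 + 8.09
= −88.14 dBm → −88.1 dBm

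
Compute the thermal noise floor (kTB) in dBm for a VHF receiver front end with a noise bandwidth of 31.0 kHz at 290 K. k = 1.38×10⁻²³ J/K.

−129.1 dBm

P_n = kTB = 1.38×10⁻²³ × 290 × 3.10×10⁴ = 1.24×10⁻¹⁶ W
In dBm: 10 log₁₀(1.24×10⁻¹⁶ / 10⁻³) = −129.1 dBm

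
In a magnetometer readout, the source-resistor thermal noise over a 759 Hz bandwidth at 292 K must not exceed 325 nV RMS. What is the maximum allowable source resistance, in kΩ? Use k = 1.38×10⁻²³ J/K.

8.63 kΩ

Johnson–Nyquist: V_n = √(4kTRB) ⇒ R = V_n² / (4kTB)
4kTB = 4 × 1.38×10⁻²³ × 292 × 7.59×10² = 1.22×10⁻¹⁷
R = (3.25×10⁻⁷)² / 1.22×10⁻¹⁷ = 8.63×10³ Ω = 8.63 kΩ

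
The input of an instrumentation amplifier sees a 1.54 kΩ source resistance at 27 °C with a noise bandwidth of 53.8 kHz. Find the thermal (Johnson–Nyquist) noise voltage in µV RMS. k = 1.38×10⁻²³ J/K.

1.17 µV

T = 27 °C + 273.15 = 300.15 K
V_n = √(4kTRB)
4kTRB = 4 × 1.38×10⁻²³ × 300.15 × 1.54×10³ × 5.38×10⁴ = 1.37×10⁻¹² V²
V_n = √(1.37×10⁻¹²) = 1.17×10⁻⁶ V = 1.17 µV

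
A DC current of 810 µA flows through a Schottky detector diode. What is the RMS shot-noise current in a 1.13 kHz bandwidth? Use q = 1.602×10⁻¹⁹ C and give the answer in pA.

I_n = √(2qI·B)
2qI·B = 2 × 1.602×10⁻¹⁹ × 8.10×10⁻⁴ × 1.13×10³ = 2.93×10⁻¹⁹ A²
I_n = √(2.93×10⁻¹⁹) = 5.42×10⁻¹⁰ A = 542 pA

542 pA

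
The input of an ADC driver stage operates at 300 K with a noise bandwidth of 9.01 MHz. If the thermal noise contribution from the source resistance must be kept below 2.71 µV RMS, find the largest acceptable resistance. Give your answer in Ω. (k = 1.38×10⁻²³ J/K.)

49.2 Ω

Johnson–Nyquist: V_n = √(4kTRB) ⇒ R = V_n² / (4kTB)
4kTB = 4 × 1.38×10⁻²³ × 300 × 9.01×10⁶ = 1.49×10⁻¹³
R = (2.71×10⁻⁶)² / 1.49×10⁻¹³ = 4.92×10¹ Ω = 49.2 Ω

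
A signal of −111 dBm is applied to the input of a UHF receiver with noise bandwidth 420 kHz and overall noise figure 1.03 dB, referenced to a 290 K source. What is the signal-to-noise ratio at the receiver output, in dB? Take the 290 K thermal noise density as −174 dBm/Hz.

5.7 dB

Noise floor: N = −174 + 10 log₁₀(B) + NF
10 log₁₀(4.20×10⁵) = 56.23 dB
N = −174 + 56.23 + 1.03 = −116.74 dBm
SNR = P_sig − N = −111 − (−116.74) = 5.74 dB → 5.7 dB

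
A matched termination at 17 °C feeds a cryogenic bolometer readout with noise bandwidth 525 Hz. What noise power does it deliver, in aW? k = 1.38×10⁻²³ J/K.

T = 17 °C + 273.15 = 290.15 K
P_n = kTB = 1.38×10⁻²³ × 290.15 × 5.25×10² = 2.10×10⁻¹⁸ W = 2.10 aW

2.10 aW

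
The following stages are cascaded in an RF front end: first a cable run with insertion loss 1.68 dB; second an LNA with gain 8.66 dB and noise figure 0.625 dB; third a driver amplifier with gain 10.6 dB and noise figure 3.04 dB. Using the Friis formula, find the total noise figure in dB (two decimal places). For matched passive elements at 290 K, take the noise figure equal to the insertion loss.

2.80 dB

Convert to linear (a loss of L dB is a gain of −L dB): F_i = 10^(NF_i/10), G_i = 10^(G_i,dB/10)
  Stage 1: F_1 = 10^(1.68/10) = 1.472, G_1 = 10^(−1.68/10) = 0.6792
  Stage 2: F_2 = 10^(0.625/10) = 1.155, G_2 = 10^(8.66/10) = 7.345
  Stage 3: F_3 = 10^(3.04/10) = 2.014, G_3 = 10^(10.6/10) = 11.48
Friis cascade:
  F = 1.472 + (1.155 − 1)/0.6792 + (2.014 − 1)/4.989 = 1.903
NF = 10 log₁₀(1.903) = 2.80 dB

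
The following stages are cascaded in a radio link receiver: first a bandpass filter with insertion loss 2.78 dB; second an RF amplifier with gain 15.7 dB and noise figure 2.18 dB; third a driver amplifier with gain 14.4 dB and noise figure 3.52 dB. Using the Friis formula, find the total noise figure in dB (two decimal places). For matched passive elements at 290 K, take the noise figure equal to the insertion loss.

Convert to linear (a loss of L dB is a gain of −L dB): F_i = 10^(NF_i/10), G_i = 10^(G_i,dB/10)
  Stage 1: F_1 = 10^(2.78/10) = 1.897, G_1 = 10^(−2.78/10) = 0.5272
  Stage 2: F_2 = 10^(2.18/10) = 1.652, G_2 = 10^(15.7/10) = 37.15
  Stage 3: F_3 = 10^(3.52/10) = 2.249, G_3 = 10^(14.4/10) = 27.54
Friis cascade:
  F = 1.897 + (1.652 − 1)/0.5272 + (2.249 − 1)/19.59 = 3.197
NF = 10 log₁₀(3.197) = 5.05 dB

5.05 dB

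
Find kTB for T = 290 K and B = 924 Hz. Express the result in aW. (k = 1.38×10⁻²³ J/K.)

3.70 aW

P_n = kTB = 1.38×10⁻²³ × 290 × 9.24×10² = 3.70×10⁻¹⁸ W = 3.70 aW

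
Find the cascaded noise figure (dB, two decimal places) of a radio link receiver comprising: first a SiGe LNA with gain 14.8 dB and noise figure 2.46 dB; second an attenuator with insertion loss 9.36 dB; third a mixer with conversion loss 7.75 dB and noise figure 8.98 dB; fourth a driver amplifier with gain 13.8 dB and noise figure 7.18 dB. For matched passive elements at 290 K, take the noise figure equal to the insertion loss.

10.48 dB

Convert to linear (a loss of L dB is a gain of −L dB): F_i = 10^(NF_i/10), G_i = 10^(G_i,dB/10)
  Stage 1: F_1 = 10^(2.46/10) = 1.762, G_1 = 10^(14.8/10) = 30.20
  Stage 2: F_2 = 10^(9.36/10) = 8.630, G_2 = 10^(−9.36/10) = 0.1159
  Stage 3: F_3 = 10^(8.98/10) = 7.907, G_3 = 10^(−7.75/10) = 0.1679
  Stage 4: F_4 = 10^(7.18/10) = 5.224, G_4 = 10^(13.8/10) = 23.99
Friis cascade:
  F = 1.762 + (8.630 − 1)/30.20 + (7.907 − 1)/3.499 + (5.224 − 1)/0.5875 = 11.18
NF = 10 log₁₀(11.18) = 10.48 dB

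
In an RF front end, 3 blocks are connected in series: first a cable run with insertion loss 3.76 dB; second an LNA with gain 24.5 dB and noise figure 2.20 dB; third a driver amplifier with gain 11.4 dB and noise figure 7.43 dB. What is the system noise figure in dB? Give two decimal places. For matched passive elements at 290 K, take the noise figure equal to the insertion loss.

6.00 dB

Convert to linear (a loss of L dB is a gain of −L dB): F_i = 10^(NF_i/10), G_i = 10^(G_i,dB/10)
  Stage 1: F_1 = 10^(3.76/10) = 2.377, G_1 = 10^(−3.76/10) = 0.4207
  Stage 2: F_2 = 10^(2.20/10) = 1.660, G_2 = 10^(24.5/10) = 281.8
  Stage 3: F_3 = 10^(7.43/10) = 5.534, G_3 = 10^(11.4/10) = 13.80
Friis cascade:
  F = 2.377 + (1.660 − 1)/0.4207 + (5.534 − 1)/118.6 = 3.983
NF = 10 log₁₀(3.983) = 6.00 dB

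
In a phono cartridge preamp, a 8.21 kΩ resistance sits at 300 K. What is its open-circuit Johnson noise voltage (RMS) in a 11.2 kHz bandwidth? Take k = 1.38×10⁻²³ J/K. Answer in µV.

1.23 µV

V_n = √(4kTRB)
4kTRB = 4 × 1.38×10⁻²³ × 300 × 8.21×10³ × 1.12×10⁴ = 1.52×10⁻¹² V²
V_n = √(1.52×10⁻¹²) = 1.23×10⁻⁶ V = 1.23 µV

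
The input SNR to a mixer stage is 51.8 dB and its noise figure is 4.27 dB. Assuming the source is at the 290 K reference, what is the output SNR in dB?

47.53 dB

By definition F = SNR_in/SNR_out, so in dB: SNR_out = SNR_in − NF
SNR_out = 51.8 − 4.27 = 47.53 dB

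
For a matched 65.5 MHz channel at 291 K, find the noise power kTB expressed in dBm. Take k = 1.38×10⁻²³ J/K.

−95.8 dBm

P_n = kTB = 1.38×10⁻²³ × 291 × 6.55×10⁷ = 2.63×10⁻¹³ W
In dBm: 10 log₁₀(2.63×10⁻¹³ / 10⁻³) = −95.8 dBm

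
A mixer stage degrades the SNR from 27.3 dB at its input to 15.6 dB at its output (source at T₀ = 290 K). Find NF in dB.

11.7 dB

NF (dB) = SNR_in(dB) − SNR_out(dB) when the source is at T₀
NF = 27.3 − 15.6 = 11.7 dB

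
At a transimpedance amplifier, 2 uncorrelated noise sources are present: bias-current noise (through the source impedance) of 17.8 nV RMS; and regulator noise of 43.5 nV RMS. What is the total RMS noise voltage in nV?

Uncorrelated sources add in power (mean-square): V_tot = √(ΣV_i²)
V_tot = √[(1.78×10⁻⁸)² + (4.35×10⁻⁸)²] = 4.70×10⁻⁸ V = 47.0 nV

47.0 nV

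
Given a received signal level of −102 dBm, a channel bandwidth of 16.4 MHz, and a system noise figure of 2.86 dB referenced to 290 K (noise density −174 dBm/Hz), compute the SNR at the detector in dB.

−3.0 dB

Noise floor: N = −174 + 10 log₁₀(B) + NF
10 log₁₀(1.64×10⁷) = 72.15 dB
N = −174 + 72.15 + 2.86 = −98.99 dBm
SNR = P_sig − N = −102 − (−98.99) = −3.01 dB → −3.0 dB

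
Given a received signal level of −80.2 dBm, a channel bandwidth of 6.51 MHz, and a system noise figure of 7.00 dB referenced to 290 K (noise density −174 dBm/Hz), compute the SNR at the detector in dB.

Noise floor: N = −174 + 10 log₁₀(B) + NF
10 log₁₀(6.51×10⁶) = 68.14 dB
N = −174 + 68.14 + 7.00 = −98.86 dBm
SNR = P_sig − N = −80.2 − (−98.86) = 18.66 dB → 18.7 dB

18.7 dB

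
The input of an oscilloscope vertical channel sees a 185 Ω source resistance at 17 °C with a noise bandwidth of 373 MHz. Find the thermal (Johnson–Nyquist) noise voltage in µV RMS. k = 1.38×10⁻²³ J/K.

33.2 µV

T = 17 °C + 273.15 = 290.15 K
V_n = √(4kTRB)
4kTRB = 4 × 1.38×10⁻²³ × 290.15 × 1.85×10² × 3.73×10⁸ = 1.11×10⁻⁹ V²
V_n = √(1.11×10⁻⁹) = 3.32×10⁻⁵ V = 33.2 µV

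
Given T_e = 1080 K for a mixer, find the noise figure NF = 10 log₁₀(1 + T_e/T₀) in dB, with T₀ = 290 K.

6.74 dB

F = 1 + T_e/T₀ = 1 + 1080/290 = 4.72414
NF = 10 log₁₀(4.72414) = 6.74 dB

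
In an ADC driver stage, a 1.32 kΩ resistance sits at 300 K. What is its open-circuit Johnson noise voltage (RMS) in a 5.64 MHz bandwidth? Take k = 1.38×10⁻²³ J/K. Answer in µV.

11.1 µV

V_n = √(4kTRB)
4kTRB = 4 × 1.38×10⁻²³ × 300 × 1.32×10³ × 5.64×10⁶ = 1.23×10⁻¹⁰ V²
V_n = √(1.23×10⁻¹⁰) = 1.11×10⁻⁵ V = 11.1 µV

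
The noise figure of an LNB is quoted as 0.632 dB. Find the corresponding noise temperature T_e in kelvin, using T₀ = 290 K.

45.4 K

F = 10^(0.632/10) = 1.15664
T_e = (F − 1)·T₀ = (1.15664 − 1) × 290 = 45.4 K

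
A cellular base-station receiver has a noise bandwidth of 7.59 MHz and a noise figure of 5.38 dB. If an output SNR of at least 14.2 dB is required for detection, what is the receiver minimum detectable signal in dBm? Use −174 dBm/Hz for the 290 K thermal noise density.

Sensitivity = −174 + 10 log₁₀(B) + NF + SNR_min
= −174 + 68.8 + 5.38 + 14.2
= −85.62 dBm → −85.6 dBm

−85.6 dBm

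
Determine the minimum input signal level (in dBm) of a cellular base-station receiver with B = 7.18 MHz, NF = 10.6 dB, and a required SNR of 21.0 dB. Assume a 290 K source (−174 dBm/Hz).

−73.8 dBm

Sensitivity = −174 + 10 log₁₀(B) + NF + SNR_min
= −174 + 68.56 + 10.6 + 21.0
= −73.84 dBm → −73.8 dBm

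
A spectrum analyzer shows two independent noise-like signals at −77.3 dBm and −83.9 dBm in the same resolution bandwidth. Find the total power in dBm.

Convert to linear, add, convert back:
P₁ = 1.86×10⁻¹¹ W, P₂ = 4.07×10⁻¹² W
P_tot = 2.27×10⁻¹¹ W → 10 log₁₀(P_tot / 10⁻³) = −76.4 dBm

−76.4 dBm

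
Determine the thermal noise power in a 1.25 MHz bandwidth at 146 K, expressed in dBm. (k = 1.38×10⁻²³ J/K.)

−116.0 dBm

P_n = kTB = 1.38×10⁻²³ × 146 × 1.25×10⁶ = 2.52×10⁻¹⁵ W
In dBm: 10 log₁₀(2.52×10⁻¹⁵ / 10⁻³) = −116.0 dBm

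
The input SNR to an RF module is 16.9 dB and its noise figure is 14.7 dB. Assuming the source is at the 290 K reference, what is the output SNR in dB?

By definition F = SNR_in/SNR_out, so in dB: SNR_out = SNR_in − NF
SNR_out = 16.9 − 14.7 = 2.2 dB

2.2 dB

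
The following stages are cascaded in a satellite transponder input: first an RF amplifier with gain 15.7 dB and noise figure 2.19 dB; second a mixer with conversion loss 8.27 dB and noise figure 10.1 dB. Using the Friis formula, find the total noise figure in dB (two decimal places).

Convert to linear (a loss of L dB is a gain of −L dB): F_i = 10^(NF_i/10), G_i = 10^(G_i,dB/10)
  Stage 1: F_1 = 10^(2.19/10) = 1.656, G_1 = 10^(15.7/10) = 37.15
  Stage 2: F_2 = 10^(10.1/10) = 10.23, G_2 = 10^(−8.27/10) = 0.1489
Friis cascade:
  F = 1.656 + (10.23 − 1)/37.15 = 1.904
NF = 10 log₁₀(1.904) = 2.80 dB

2.80 dB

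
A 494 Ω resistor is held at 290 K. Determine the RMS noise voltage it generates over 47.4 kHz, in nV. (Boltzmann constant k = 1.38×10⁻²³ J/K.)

612 nV

V_n = √(4kTRB)
4kTRB = 4 × 1.38×10⁻²³ × 290 × 4.94×10² × 4.74×10⁴ = 3.75×10⁻¹³ V²
V_n = √(3.75×10⁻¹³) = 6.12×10⁻⁷ V = 612 nV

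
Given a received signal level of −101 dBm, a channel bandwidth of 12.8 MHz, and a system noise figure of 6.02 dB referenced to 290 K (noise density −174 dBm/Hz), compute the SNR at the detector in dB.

−4.1 dB

Noise floor: N = −174 + 10 log₁₀(B) + NF
10 log₁₀(1.28×10⁷) = 71.07 dB
N = −174 + 71.07 + 6.02 = −96.91 dBm
SNR = P_sig − N = −101 − (−96.91) = −4.09 dB → −4.1 dB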